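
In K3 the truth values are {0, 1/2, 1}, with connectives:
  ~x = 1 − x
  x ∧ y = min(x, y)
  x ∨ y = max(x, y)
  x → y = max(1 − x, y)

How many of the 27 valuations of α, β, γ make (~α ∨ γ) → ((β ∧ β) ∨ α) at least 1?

15

value 1: 15 assignments (counts)
value 1/2: 9 assignments
value 0: 3 assignments
So 15 of the 27 assignments meet the threshold.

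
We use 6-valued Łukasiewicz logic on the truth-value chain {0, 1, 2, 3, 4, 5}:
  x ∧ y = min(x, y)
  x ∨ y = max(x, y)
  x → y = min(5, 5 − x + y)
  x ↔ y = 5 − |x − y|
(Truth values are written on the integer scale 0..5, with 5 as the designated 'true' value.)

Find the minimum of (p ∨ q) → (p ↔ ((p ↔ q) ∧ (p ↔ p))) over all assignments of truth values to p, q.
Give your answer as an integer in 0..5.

0

Take p = 5, q = 0:
p ∨ q = 5 ∨ 0 = 5
p ↔ q = 5 ↔ 0 = 0
p ↔ p = 5 ↔ 5 = 5
(p ↔ q) ∧ (p ↔ p) = 0 ∧ 5 = 0
p ↔ ((p ↔ q) ∧ (p ↔ p)) = 5 ↔ 0 = 0
(p ∨ q) → (p ↔ ((p ↔ q) ∧ (p ↔ p))) = 5 → 0 = 0
No assignment yields a value below 0, so this is the minimum.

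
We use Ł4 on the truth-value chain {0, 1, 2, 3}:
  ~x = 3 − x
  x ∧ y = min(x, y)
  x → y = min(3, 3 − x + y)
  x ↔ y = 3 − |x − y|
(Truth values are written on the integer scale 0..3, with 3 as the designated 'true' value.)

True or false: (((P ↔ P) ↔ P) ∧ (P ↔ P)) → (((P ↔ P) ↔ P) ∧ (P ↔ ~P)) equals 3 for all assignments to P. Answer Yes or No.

Counterexample: take P = 3.
P ↔ P = 3 ↔ 3 = 3
(P ↔ P) ↔ P = 3 ↔ 3 = 3
P ↔ P = 3 ↔ 3 = 3
((P ↔ P) ↔ P) ∧ (P ↔ P) = 3 ∧ 3 = 3
P ↔ P = 3 ↔ 3 = 3
(P ↔ P) ↔ P = 3 ↔ 3 = 3
~P = ~3 = 0
P ↔ ~P = 3 ↔ 0 = 0
((P ↔ P) ↔ P) ∧ (P ↔ ~P) = 3 ∧ 0 = 0
(((P ↔ P) ↔ P) ∧ (P ↔ P)) → (((P ↔ P) ↔ P) ∧ (P ↔ ~P)) = 3 → 0 = 0
This gives 0 ≠ 3.

No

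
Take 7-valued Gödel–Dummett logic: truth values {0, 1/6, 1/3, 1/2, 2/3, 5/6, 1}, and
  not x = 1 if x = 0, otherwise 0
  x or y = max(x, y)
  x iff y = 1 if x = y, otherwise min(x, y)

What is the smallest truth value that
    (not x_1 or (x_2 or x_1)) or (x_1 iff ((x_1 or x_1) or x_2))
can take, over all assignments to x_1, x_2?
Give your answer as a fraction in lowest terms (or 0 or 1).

1/3

Take x_1 = 1/6, x_2 = 1/3:
not x_1 = not 1/6 = 0
x_2 or x_1 = 1/3 or 1/6 = 1/3
not x_1 or (x_2 or x_1) = 0 or 1/3 = 1/3
x_1 or x_1 = 1/6 or 1/6 = 1/6
(x_1 or x_1) or x_2 = 1/6 or 1/3 = 1/3
x_1 iff ((x_1 or x_1) or x_2) = 1/6 iff 1/3 = 1/6
(not x_1 or (x_2 or x_1)) or (x_1 iff ((x_1 or x_1) or x_2)) = 1/3 or 1/6 = 1/3
No assignment yields a value below 1/3, so this is the minimum.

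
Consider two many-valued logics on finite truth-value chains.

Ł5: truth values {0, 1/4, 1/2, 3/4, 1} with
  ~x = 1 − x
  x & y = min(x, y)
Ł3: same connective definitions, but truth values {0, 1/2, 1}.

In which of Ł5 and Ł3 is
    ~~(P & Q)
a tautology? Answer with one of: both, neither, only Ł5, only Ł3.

neither

In Ł5: at P = 0, Q = 0 the value is 0 — not a tautology.
In Ł3: at P = 0, Q = 0 the value is 0 — not a tautology.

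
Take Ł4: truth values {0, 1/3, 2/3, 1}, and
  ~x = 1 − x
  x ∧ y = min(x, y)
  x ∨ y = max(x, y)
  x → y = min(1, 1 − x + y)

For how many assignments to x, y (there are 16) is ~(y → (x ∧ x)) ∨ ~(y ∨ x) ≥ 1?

2

x = 0, y = 0 ↦ 1  ≥
x = 0, y = 1/3 ↦ 2/3  <
x = 0, y = 2/3 ↦ 2/3  <
x = 0, y = 1 ↦ 1  ≥
x = 1/3, y = 0 ↦ 2/3  <
x = 1/3, y = 1/3 ↦ 2/3  <
x = 1/3, y = 2/3 ↦ 1/3  <
x = 1/3, y = 1 ↦ 2/3  <
x = 2/3, y = 0 ↦ 1/3  <
x = 2/3, y = 1/3 ↦ 1/3  <
x = 2/3, y = 2/3 ↦ 1/3  <
x = 2/3, y = 1 ↦ 1/3  <
x = 1, y = 0 ↦ 0  <
x = 1, y = 1/3 ↦ 0  <
x = 1, y = 2/3 ↦ 0  <
x = 1, y = 1 ↦ 0  <
So 2 of the 16 assignments meet the threshold.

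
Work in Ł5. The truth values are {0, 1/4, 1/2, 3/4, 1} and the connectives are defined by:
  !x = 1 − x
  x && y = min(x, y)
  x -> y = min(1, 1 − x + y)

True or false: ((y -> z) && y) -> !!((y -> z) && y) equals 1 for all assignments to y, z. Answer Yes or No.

At y = 1, z = 1/4, for instance:
y -> z = 1 -> 1/4 = 1/4
(y -> z) && y = 1/4 && 1 = 1/4
!((y -> z) && y) = !1/4 = 3/4
!!((y -> z) && y) = !3/4 = 1/4
((y -> z) && y) -> !!((y -> z) && y) = 1/4 -> 1/4 = 1
and checking the remaining 24 assignments likewise gives ≥ 1 in every case.

Yes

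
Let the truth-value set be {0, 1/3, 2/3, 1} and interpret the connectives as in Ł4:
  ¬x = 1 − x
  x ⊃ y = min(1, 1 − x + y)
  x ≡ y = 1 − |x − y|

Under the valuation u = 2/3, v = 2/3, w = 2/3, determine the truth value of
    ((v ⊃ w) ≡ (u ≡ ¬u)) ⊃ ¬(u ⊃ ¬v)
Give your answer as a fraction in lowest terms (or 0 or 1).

2/3

v ⊃ w = 2/3 ⊃ 2/3 = 1
¬u = ¬2/3 = 1/3
u ≡ ¬u = 2/3 ≡ 1/3 = 2/3
(v ⊃ w) ≡ (u ≡ ¬u) = 1 ≡ 2/3 = 2/3
¬v = ¬2/3 = 1/3
u ⊃ ¬v = 2/3 ⊃ 1/3 = 2/3
¬(u ⊃ ¬v) = ¬2/3 = 1/3
((v ⊃ w) ≡ (u ≡ ¬u)) ⊃ ¬(u ⊃ ¬v) = 2/3 ⊃ 1/3 = 2/3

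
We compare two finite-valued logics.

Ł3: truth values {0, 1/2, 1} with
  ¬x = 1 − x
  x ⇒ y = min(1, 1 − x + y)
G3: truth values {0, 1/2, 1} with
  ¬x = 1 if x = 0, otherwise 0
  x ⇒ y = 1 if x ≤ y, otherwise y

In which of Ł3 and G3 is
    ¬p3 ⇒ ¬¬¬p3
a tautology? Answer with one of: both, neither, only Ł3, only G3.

In Ł3: every assignment gives 1 — tautology.
In G3: every assignment gives 1 — tautology.

both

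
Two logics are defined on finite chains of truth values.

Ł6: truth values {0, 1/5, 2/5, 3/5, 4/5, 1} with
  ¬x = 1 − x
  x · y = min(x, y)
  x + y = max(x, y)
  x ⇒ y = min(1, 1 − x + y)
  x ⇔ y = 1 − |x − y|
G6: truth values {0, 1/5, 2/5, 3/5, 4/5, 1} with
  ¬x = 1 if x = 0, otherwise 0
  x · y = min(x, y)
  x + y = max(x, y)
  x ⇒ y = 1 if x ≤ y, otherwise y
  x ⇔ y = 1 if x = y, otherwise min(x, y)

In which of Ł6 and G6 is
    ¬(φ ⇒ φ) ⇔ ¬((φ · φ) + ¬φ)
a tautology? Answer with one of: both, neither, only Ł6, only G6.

In Ł6: at φ = 1/5 the value is 4/5 — not a tautology.
In G6: every assignment gives 1 — tautology.

only G6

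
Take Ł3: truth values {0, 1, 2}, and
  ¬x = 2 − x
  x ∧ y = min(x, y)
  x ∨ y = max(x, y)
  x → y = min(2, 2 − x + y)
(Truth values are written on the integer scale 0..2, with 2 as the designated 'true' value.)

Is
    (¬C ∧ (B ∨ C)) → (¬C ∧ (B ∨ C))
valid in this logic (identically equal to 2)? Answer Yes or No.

Yes

B = 0, C = 0 ↦ 2
B = 0, C = 1 ↦ 2
B = 0, C = 2 ↦ 2
B = 1, C = 0 ↦ 2
B = 1, C = 1 ↦ 2
B = 1, C = 2 ↦ 2
B = 2, C = 0 ↦ 2
B = 2, C = 1 ↦ 2
B = 2, C = 2 ↦ 2
Every assignment gives a value ≥ 2.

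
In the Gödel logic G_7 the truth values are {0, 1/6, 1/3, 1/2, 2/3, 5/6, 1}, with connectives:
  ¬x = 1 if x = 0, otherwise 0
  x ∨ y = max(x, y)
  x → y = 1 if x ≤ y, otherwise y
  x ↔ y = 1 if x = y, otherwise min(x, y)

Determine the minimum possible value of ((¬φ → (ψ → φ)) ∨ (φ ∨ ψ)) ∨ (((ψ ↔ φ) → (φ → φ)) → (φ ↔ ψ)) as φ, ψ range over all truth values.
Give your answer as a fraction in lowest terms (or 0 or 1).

Take φ = 0, ψ = 1/6:
¬φ = ¬0 = 1
ψ → φ = 1/6 → 0 = 0
¬φ → (ψ → φ) = 1 → 0 = 0
φ ∨ ψ = 0 ∨ 1/6 = 1/6
(¬φ → (ψ → φ)) ∨ (φ ∨ ψ) = 0 ∨ 1/6 = 1/6
ψ ↔ φ = 1/6 ↔ 0 = 0
φ → φ = 0 → 0 = 1
(ψ ↔ φ) → (φ → φ) = 0 → 1 = 1
φ ↔ ψ = 0 ↔ 1/6 = 0
((ψ ↔ φ) → (φ → φ)) → (φ ↔ ψ) = 1 → 0 = 0
((¬φ → (ψ → φ)) ∨ (φ ∨ ψ)) ∨ (((ψ ↔ φ) → (φ → φ)) → (φ ↔ ψ)) = 1/6 ∨ 0 = 1/6
No assignment yields a value below 1/6, so this is the minimum.

1/6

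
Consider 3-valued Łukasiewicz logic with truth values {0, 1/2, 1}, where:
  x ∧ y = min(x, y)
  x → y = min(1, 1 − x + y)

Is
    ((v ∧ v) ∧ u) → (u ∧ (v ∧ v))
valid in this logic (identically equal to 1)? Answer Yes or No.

u = 0, v = 0 ↦ 1
u = 0, v = 1/2 ↦ 1
u = 0, v = 1 ↦ 1
u = 1/2, v = 0 ↦ 1
u = 1/2, v = 1/2 ↦ 1
u = 1/2, v = 1 ↦ 1
u = 1, v = 0 ↦ 1
u = 1, v = 1/2 ↦ 1
u = 1, v = 1 ↦ 1
Every assignment gives a value ≥ 1.

Yes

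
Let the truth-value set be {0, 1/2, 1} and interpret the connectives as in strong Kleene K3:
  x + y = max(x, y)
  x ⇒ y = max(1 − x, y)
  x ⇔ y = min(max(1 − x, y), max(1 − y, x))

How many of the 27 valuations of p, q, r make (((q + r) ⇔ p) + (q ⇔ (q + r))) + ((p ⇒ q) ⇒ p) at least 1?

17

value 1: 17 assignments (counts)
value 1/2: 9 assignments
value 0: 1 assignment
So 17 of the 27 assignments meet the threshold.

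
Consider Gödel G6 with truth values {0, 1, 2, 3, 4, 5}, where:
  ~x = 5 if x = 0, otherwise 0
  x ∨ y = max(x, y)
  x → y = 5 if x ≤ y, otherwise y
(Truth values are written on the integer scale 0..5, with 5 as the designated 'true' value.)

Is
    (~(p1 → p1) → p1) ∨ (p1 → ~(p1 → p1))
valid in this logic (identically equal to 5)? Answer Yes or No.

p1 = 0 ↦ 5
p1 = 1 ↦ 5
p1 = 2 ↦ 5
p1 = 3 ↦ 5
p1 = 4 ↦ 5
p1 = 5 ↦ 5
Every assignment gives a value ≥ 5.

Yes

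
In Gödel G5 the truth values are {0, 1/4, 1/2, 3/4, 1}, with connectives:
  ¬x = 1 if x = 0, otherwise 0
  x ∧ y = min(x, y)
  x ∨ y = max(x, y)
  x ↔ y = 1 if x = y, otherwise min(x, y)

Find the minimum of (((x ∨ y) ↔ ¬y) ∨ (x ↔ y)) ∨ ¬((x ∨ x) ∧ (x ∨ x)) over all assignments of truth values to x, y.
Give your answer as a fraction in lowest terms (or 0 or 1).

Take x = 1/4, y = 0:
x ∨ y = 1/4 ∨ 0 = 1/4
¬y = ¬0 = 1
(x ∨ y) ↔ ¬y = 1/4 ↔ 1 = 1/4
x ↔ y = 1/4 ↔ 0 = 0
((x ∨ y) ↔ ¬y) ∨ (x ↔ y) = 1/4 ∨ 0 = 1/4
x ∨ x = 1/4 ∨ 1/4 = 1/4
x ∨ x = 1/4 ∨ 1/4 = 1/4
(x ∨ x) ∧ (x ∨ x) = 1/4 ∧ 1/4 = 1/4
¬((x ∨ x) ∧ (x ∨ x)) = ¬1/4 = 0
(((x ∨ y) ↔ ¬y) ∨ (x ↔ y)) ∨ ¬((x ∨ x) ∧ (x ∨ x)) = 1/4 ∨ 0 = 1/4
No assignment yields a value below 1/4, so this is the minimum.

1/4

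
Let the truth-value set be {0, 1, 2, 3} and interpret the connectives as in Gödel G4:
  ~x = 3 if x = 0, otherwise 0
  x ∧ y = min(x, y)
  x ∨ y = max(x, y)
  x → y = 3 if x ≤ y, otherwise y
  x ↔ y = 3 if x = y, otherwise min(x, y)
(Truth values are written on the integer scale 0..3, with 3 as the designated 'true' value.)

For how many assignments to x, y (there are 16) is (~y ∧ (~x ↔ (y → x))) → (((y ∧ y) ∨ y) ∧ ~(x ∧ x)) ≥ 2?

x = 0, y = 0 ↦ 0  <
x = 0, y = 1 ↦ 3  ≥
x = 0, y = 2 ↦ 3  ≥
x = 0, y = 3 ↦ 3  ≥
x = 1, y = 0 ↦ 3  ≥
x = 1, y = 1 ↦ 3  ≥
x = 1, y = 2 ↦ 3  ≥
x = 1, y = 3 ↦ 3  ≥
x = 2, y = 0 ↦ 3  ≥
x = 2, y = 1 ↦ 3  ≥
x = 2, y = 2 ↦ 3  ≥
x = 2, y = 3 ↦ 3  ≥
x = 3, y = 0 ↦ 3  ≥
x = 3, y = 1 ↦ 3  ≥
x = 3, y = 2 ↦ 3  ≥
x = 3, y = 3 ↦ 3  ≥
So 15 of the 16 assignments meet the threshold.

15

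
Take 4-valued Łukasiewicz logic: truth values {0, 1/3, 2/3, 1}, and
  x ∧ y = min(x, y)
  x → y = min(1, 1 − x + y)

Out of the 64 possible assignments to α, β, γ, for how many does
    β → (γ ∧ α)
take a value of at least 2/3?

value 1: 30 assignments (counts)
value 2/3: 15 assignments (counts)
value 1/3: 12 assignments
value 0: 7 assignments
So 45 of the 64 assignments meet the threshold.

45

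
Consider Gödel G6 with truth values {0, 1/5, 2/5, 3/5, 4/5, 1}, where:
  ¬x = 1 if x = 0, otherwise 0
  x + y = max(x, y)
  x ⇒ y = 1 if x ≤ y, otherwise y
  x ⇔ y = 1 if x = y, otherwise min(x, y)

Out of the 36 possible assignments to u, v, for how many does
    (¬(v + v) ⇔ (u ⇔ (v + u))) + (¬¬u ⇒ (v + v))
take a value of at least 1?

16

value 1: 16 assignments (counts)
value 4/5: 5 assignments
value 3/5: 5 assignments
value 2/5: 5 assignments
value 1/5: 5 assignments
So 16 of the 36 assignments meet the threshold.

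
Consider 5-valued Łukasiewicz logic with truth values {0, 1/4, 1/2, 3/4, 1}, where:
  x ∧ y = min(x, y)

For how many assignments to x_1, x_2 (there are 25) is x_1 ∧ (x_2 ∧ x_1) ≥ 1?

1

value 1: 1 assignment (counts)
value 3/4: 3 assignments
value 1/2: 5 assignments
value 1/4: 7 assignments
value 0: 9 assignments
So 1 of the 25 assignments meets the threshold.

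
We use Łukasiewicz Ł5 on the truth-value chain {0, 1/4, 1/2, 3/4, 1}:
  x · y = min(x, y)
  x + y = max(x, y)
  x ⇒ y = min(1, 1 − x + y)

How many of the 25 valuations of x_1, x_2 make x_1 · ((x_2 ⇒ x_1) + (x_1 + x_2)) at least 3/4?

10

value 1: 5 assignments (counts)
value 3/4: 5 assignments (counts)
value 1/2: 5 assignments
value 1/4: 5 assignments
value 0: 5 assignments
So 10 of the 25 assignments meet the threshold.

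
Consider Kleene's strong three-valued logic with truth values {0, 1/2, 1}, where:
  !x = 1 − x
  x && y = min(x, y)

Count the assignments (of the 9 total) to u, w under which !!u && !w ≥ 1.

u = 0, w = 0 ↦ 0  <
u = 0, w = 1/2 ↦ 0  <
u = 0, w = 1 ↦ 0  <
u = 1/2, w = 0 ↦ 1/2  <
u = 1/2, w = 1/2 ↦ 1/2  <
u = 1/2, w = 1 ↦ 0  <
u = 1, w = 0 ↦ 1  ≥
u = 1, w = 1/2 ↦ 1/2  <
u = 1, w = 1 ↦ 0  <
So 1 of the 9 assignments meets the threshold.

1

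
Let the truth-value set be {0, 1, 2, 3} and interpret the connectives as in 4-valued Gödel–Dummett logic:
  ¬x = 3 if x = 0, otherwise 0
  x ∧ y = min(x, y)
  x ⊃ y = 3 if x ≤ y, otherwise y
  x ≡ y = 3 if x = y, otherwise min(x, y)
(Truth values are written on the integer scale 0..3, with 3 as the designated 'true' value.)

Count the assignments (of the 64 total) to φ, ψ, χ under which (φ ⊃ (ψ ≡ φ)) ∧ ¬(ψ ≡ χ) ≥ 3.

12

value 3: 12 assignments (counts)
value 2: 1 assignment
value 1: 2 assignments
value 0: 49 assignments
So 12 of the 64 assignments meet the threshold.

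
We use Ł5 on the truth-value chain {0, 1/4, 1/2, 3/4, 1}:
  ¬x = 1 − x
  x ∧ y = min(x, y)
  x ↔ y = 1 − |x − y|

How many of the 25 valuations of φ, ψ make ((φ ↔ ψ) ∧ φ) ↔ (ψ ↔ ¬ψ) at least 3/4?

15

value 1: 6 assignments (counts)
value 3/4: 9 assignments (counts)
value 1/2: 6 assignments
value 1/4: 2 assignments
value 0: 2 assignments
So 15 of the 25 assignments meet the threshold.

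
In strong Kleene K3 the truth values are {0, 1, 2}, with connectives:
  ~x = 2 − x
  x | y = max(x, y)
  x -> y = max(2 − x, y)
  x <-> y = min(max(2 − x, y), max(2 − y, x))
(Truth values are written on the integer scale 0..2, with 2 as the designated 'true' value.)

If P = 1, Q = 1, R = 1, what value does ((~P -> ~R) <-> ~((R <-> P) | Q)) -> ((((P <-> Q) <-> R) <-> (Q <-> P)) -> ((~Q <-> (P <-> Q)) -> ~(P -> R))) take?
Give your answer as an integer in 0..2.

1

~P = ~1 = 1
~R = ~1 = 1
~P -> ~R = 1 -> 1 = 1
R <-> P = 1 <-> 1 = 1
(R <-> P) | Q = 1 | 1 = 1
~((R <-> P) | Q) = ~1 = 1
(~P -> ~R) <-> ~((R <-> P) | Q) = 1 <-> 1 = 1
P <-> Q = 1 <-> 1 = 1
(P <-> Q) <-> R = 1 <-> 1 = 1
Q <-> P = 1 <-> 1 = 1
((P <-> Q) <-> R) <-> (Q <-> P) = 1 <-> 1 = 1
~Q = ~1 = 1
P <-> Q = 1 <-> 1 = 1
~Q <-> (P <-> Q) = 1 <-> 1 = 1
P -> R = 1 -> 1 = 1
~(P -> R) = ~1 = 1
(~Q <-> (P <-> Q)) -> ~(P -> R) = 1 -> 1 = 1
(((P <-> Q) <-> R) <-> (Q <-> P)) -> ((~Q <-> (P <-> Q)) -> ~(P -> R)) = 1 -> 1 = 1
((~P -> ~R) <-> ~((R <-> P) | Q)) -> ((((P <-> Q) <-> R) <-> (Q <-> P)) -> ((~Q <-> (P <-> Q)) -> ~(P -> R))) = 1 -> 1 = 1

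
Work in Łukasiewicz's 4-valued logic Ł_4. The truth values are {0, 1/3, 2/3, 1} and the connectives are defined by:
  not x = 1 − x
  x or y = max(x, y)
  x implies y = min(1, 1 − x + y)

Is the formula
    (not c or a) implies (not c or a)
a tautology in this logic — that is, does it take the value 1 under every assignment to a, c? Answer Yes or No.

Yes

a = 0, c = 0 ↦ 1
a = 0, c = 1/3 ↦ 1
a = 0, c = 2/3 ↦ 1
a = 0, c = 1 ↦ 1
a = 1/3, c = 0 ↦ 1
a = 1/3, c = 1/3 ↦ 1
a = 1/3, c = 2/3 ↦ 1
a = 1/3, c = 1 ↦ 1
a = 2/3, c = 0 ↦ 1
a = 2/3, c = 1/3 ↦ 1
a = 2/3, c = 2/3 ↦ 1
a = 2/3, c = 1 ↦ 1
a = 1, c = 0 ↦ 1
a = 1, c = 1/3 ↦ 1
a = 1, c = 2/3 ↦ 1
a = 1, c = 1 ↦ 1
Every assignment gives a value ≥ 1.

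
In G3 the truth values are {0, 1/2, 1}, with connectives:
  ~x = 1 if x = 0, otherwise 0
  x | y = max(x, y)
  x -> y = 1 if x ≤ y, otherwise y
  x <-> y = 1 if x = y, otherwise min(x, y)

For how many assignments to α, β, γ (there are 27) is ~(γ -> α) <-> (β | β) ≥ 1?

value 1: 9 assignments (counts)
value 1/2: 2 assignments
value 0: 16 assignments
So 9 of the 27 assignments meet the threshold.

9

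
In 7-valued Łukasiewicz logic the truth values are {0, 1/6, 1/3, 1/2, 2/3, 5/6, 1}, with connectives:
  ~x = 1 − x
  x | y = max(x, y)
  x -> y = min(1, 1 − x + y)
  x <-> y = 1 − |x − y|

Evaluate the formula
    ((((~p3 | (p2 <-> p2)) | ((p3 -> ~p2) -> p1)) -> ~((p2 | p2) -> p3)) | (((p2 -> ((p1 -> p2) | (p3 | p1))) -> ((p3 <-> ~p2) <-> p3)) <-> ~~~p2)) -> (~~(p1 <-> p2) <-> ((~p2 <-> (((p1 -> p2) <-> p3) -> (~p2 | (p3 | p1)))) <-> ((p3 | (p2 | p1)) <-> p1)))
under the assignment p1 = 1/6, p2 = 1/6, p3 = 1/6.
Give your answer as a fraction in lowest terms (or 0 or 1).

~p3 = ~1/6 = 5/6
p2 <-> p2 = 1/6 <-> 1/6 = 1
~p3 | (p2 <-> p2) = 5/6 | 1 = 1
~p2 = ~1/6 = 5/6
p3 -> ~p2 = 1/6 -> 5/6 = 1
(p3 -> ~p2) -> p1 = 1 -> 1/6 = 1/6
(~p3 | (p2 <-> p2)) | ((p3 -> ~p2) -> p1) = 1 | 1/6 = 1
p2 | p2 = 1/6 | 1/6 = 1/6
(p2 | p2) -> p3 = 1/6 -> 1/6 = 1
~((p2 | p2) -> p3) = ~1 = 0
((~p3 | (p2 <-> p2)) | ((p3 -> ~p2) -> p1)) -> ~((p2 | p2) -> p3) = 1 -> 0 = 0
p1 -> p2 = 1/6 -> 1/6 = 1
p3 | p1 = 1/6 | 1/6 = 1/6
(p1 -> p2) | (p3 | p1) = 1 | 1/6 = 1
p2 -> ((p1 -> p2) | (p3 | p1)) = 1/6 -> 1 = 1
~p2 = ~1/6 = 5/6
p3 <-> ~p2 = 1/6 <-> 5/6 = 1/3
(p3 <-> ~p2) <-> p3 = 1/3 <-> 1/6 = 5/6
(p2 -> ((p1 -> p2) | (p3 | p1))) -> ((p3 <-> ~p2) <-> p3) = 1 -> 5/6 = 5/6
~p2 = ~1/6 = 5/6
~~p2 = ~5/6 = 1/6
~~~p2 = ~1/6 = 5/6
((p2 -> ((p1 -> p2) | (p3 | p1))) -> ((p3 <-> ~p2) <-> p3)) <-> ~~~p2 = 5/6 <-> 5/6 = 1
(((~p3 | (p2 <-> p2)) | ((p3 -> ~p2) -> p1)) -> ~((p2 | p2) -> p3)) | (((p2 -> ((p1 -> p2) | (p3 | p1))) -> ((p3 <-> ~p2) <-> p3)) <-> ~~~p2) = 0 | 1 = 1
p1 <-> p2 = 1/6 <-> 1/6 = 1
~(p1 <-> p2) = ~1 = 0
~~(p1 <-> p2) = ~0 = 1
~p2 = ~1/6 = 5/6
p1 -> p2 = 1/6 -> 1/6 = 1
(p1 -> p2) <-> p3 = 1 <-> 1/6 = 1/6
~p2 = ~1/6 = 5/6
p3 | p1 = 1/6 | 1/6 = 1/6
~p2 | (p3 | p1) = 5/6 | 1/6 = 5/6
((p1 -> p2) <-> p3) -> (~p2 | (p3 | p1)) = 1/6 -> 5/6 = 1
~p2 <-> (((p1 -> p2) <-> p3) -> (~p2 | (p3 | p1))) = 5/6 <-> 1 = 5/6
p2 | p1 = 1/6 | 1/6 = 1/6
p3 | (p2 | p1) = 1/6 | 1/6 = 1/6
(p3 | (p2 | p1)) <-> p1 = 1/6 <-> 1/6 = 1
(~p2 <-> (((p1 -> p2) <-> p3) -> (~p2 | (p3 | p1)))) <-> ((p3 | (p2 | p1)) <-> p1) = 5/6 <-> 1 = 5/6
~~(p1 <-> p2) <-> ((~p2 <-> (((p1 -> p2) <-> p3) -> (~p2 | (p3 | p1)))) <-> ((p3 | (p2 | p1)) <-> p1)) = 1 <-> 5/6 = 5/6
((((~p3 | (p2 <-> p2)) | ((p3 -> ~p2) -> p1)) -> ~((p2 | p2) -> p3)) | (((p2 -> ((p1 -> p2) | (p3 | p1))) -> ((p3 <-> ~p2) <-> p3)) <-> ~~~p2)) -> (~~(p1 <-> p2) <-> ((~p2 <-> (((p1 -> p2) <-> p3) -> (~p2 | (p3 | p1)))) <-> ((p3 | (p2 | p1)) <-> p1))) = 1 -> 5/6 = 5/6

5/6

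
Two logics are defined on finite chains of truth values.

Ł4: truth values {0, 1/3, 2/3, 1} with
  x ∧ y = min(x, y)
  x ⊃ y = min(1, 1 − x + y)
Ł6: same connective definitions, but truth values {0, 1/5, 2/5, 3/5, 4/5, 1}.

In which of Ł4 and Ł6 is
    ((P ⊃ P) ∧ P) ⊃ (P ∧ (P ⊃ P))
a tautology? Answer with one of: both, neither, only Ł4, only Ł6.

both

In Ł4: every assignment gives 1 — tautology.
In Ł6: every assignment gives 1 — tautology.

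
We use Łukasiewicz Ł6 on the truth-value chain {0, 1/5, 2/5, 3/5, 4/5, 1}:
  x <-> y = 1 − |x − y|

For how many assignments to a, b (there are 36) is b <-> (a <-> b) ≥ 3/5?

value 1: 8 assignments (counts)
value 4/5: 10 assignments (counts)
value 3/5: 7 assignments (counts)
value 2/5: 6 assignments
value 1/5: 3 assignments
value 0: 2 assignments
So 25 of the 36 assignments meet the threshold.

25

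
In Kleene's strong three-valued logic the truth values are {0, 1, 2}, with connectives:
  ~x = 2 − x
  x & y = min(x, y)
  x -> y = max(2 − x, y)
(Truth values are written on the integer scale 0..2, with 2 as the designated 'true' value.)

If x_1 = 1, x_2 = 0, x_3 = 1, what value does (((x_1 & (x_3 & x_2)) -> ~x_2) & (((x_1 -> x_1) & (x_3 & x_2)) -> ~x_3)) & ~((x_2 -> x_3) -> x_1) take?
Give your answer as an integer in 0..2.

x_3 & x_2 = 1 & 0 = 0
x_1 & (x_3 & x_2) = 1 & 0 = 0
~x_2 = ~0 = 2
(x_1 & (x_3 & x_2)) -> ~x_2 = 0 -> 2 = 2
x_1 -> x_1 = 1 -> 1 = 1
x_3 & x_2 = 1 & 0 = 0
(x_1 -> x_1) & (x_3 & x_2) = 1 & 0 = 0
~x_3 = ~1 = 1
((x_1 -> x_1) & (x_3 & x_2)) -> ~x_3 = 0 -> 1 = 2
((x_1 & (x_3 & x_2)) -> ~x_2) & (((x_1 -> x_1) & (x_3 & x_2)) -> ~x_3) = 2 & 2 = 2
x_2 -> x_3 = 0 -> 1 = 2
(x_2 -> x_3) -> x_1 = 2 -> 1 = 1
~((x_2 -> x_3) -> x_1) = ~1 = 1
(((x_1 & (x_3 & x_2)) -> ~x_2) & (((x_1 -> x_1) & (x_3 & x_2)) -> ~x_3)) & ~((x_2 -> x_3) -> x_1) = 2 & 1 = 1

1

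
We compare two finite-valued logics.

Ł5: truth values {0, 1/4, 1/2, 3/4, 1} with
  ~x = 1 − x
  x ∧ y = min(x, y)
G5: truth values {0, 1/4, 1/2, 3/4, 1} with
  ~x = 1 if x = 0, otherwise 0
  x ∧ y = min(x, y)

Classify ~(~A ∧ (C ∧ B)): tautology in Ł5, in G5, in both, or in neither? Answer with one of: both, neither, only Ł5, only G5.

In Ł5: at A = 0, B = 1/4, C = 1/4 the value is 3/4 — not a tautology.
In G5: at A = 0, B = 1/4, C = 1/4 the value is 0 — not a tautology.

neither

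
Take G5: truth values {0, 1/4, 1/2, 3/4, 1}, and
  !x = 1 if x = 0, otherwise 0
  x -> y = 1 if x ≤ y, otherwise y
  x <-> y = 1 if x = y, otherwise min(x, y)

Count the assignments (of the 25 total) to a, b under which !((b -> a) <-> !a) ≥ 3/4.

24

value 1: 24 assignments (counts)
value 0: 1 assignment
So 24 of the 25 assignments meet the threshold.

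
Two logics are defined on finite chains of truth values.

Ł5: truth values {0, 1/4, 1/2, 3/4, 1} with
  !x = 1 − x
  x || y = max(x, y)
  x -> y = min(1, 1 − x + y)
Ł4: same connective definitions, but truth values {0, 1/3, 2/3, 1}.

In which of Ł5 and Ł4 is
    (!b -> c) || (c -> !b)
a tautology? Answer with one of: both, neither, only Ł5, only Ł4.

both

In Ł5: every assignment gives 1 — tautology.
In Ł4: every assignment gives 1 — tautology.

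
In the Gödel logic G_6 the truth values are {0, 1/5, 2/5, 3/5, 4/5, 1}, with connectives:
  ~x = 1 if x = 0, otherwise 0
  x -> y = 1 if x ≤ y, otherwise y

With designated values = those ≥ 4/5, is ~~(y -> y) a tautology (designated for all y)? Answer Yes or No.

y = 0 ↦ 1
y = 1/5 ↦ 1
y = 2/5 ↦ 1
y = 3/5 ↦ 1
y = 4/5 ↦ 1
y = 1 ↦ 1
Every assignment gives a value ≥ 4/5.

Yes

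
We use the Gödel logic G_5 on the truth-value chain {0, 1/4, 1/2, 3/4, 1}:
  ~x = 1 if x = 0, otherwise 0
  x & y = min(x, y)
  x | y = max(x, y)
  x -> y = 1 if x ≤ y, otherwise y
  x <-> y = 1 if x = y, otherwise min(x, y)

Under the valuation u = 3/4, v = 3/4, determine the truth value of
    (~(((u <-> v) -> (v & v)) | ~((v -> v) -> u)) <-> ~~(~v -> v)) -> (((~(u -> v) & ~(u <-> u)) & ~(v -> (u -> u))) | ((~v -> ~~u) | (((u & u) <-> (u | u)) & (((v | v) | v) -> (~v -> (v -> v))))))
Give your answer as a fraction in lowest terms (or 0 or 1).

1

u <-> v = 3/4 <-> 3/4 = 1
v & v = 3/4 & 3/4 = 3/4
(u <-> v) -> (v & v) = 1 -> 3/4 = 3/4
v -> v = 3/4 -> 3/4 = 1
(v -> v) -> u = 1 -> 3/4 = 3/4
~((v -> v) -> u) = ~3/4 = 0
((u <-> v) -> (v & v)) | ~((v -> v) -> u) = 3/4 | 0 = 3/4
~(((u <-> v) -> (v & v)) | ~((v -> v) -> u)) = ~3/4 = 0
~v = ~3/4 = 0
~v -> v = 0 -> 3/4 = 1
~(~v -> v) = ~1 = 0
~~(~v -> v) = ~0 = 1
~(((u <-> v) -> (v & v)) | ~((v -> v) -> u)) <-> ~~(~v -> v) = 0 <-> 1 = 0
u -> v = 3/4 -> 3/4 = 1
~(u -> v) = ~1 = 0
u <-> u = 3/4 <-> 3/4 = 1
~(u <-> u) = ~1 = 0
~(u -> v) & ~(u <-> u) = 0 & 0 = 0
u -> u = 3/4 -> 3/4 = 1
v -> (u -> u) = 3/4 -> 1 = 1
~(v -> (u -> u)) = ~1 = 0
(~(u -> v) & ~(u <-> u)) & ~(v -> (u -> u)) = 0 & 0 = 0
~v = ~3/4 = 0
~u = ~3/4 = 0
~~u = ~0 = 1
~v -> ~~u = 0 -> 1 = 1
u & u = 3/4 & 3/4 = 3/4
u | u = 3/4 | 3/4 = 3/4
(u & u) <-> (u | u) = 3/4 <-> 3/4 = 1
v | v = 3/4 | 3/4 = 3/4
(v | v) | v = 3/4 | 3/4 = 3/4
~v = ~3/4 = 0
v -> v = 3/4 -> 3/4 = 1
~v -> (v -> v) = 0 -> 1 = 1
((v | v) | v) -> (~v -> (v -> v)) = 3/4 -> 1 = 1
((u & u) <-> (u | u)) & (((v | v) | v) -> (~v -> (v -> v))) = 1 & 1 = 1
(~v -> ~~u) | (((u & u) <-> (u | u)) & (((v | v) | v) -> (~v -> (v -> v)))) = 1 | 1 = 1
((~(u -> v) & ~(u <-> u)) & ~(v -> (u -> u))) | ((~v -> ~~u) | (((u & u) <-> (u | u)) & (((v | v) | v) -> (~v -> (v -> v))))) = 0 | 1 = 1
(~(((u <-> v) -> (v & v)) | ~((v -> v) -> u)) <-> ~~(~v -> v)) -> (((~(u -> v) & ~(u <-> u)) & ~(v -> (u -> u))) | ((~v -> ~~u) | (((u & u) <-> (u | u)) & (((v | v) | v) -> (~v -> (v -> v)))))) = 0 -> 1 = 1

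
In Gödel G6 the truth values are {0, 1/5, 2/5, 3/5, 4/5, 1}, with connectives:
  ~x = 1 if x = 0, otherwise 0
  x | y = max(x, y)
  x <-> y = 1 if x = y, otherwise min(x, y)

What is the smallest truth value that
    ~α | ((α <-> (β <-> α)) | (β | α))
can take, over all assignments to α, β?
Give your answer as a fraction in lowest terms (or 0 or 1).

1/5

Take α = 1/5, β = 0:
~α = ~1/5 = 0
β <-> α = 0 <-> 1/5 = 0
α <-> (β <-> α) = 1/5 <-> 0 = 0
β | α = 0 | 1/5 = 1/5
(α <-> (β <-> α)) | (β | α) = 0 | 1/5 = 1/5
~α | ((α <-> (β <-> α)) | (β | α)) = 0 | 1/5 = 1/5
No assignment yields a value below 1/5, so this is the minimum.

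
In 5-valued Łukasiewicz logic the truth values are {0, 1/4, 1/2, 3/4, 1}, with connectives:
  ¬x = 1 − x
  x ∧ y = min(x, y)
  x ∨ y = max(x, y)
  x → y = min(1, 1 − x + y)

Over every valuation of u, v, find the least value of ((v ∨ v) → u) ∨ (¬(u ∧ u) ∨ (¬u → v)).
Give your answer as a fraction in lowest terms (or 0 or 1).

Take u = 1/4, v = 1/2:
v ∨ v = 1/2 ∨ 1/2 = 1/2
(v ∨ v) → u = 1/2 → 1/4 = 3/4
u ∧ u = 1/4 ∧ 1/4 = 1/4
¬(u ∧ u) = ¬1/4 = 3/4
¬u = ¬1/4 = 3/4
¬u → v = 3/4 → 1/2 = 3/4
¬(u ∧ u) ∨ (¬u → v) = 3/4 ∨ 3/4 = 3/4
((v ∨ v) → u) ∨ (¬(u ∧ u) ∨ (¬u → v)) = 3/4 ∨ 3/4 = 3/4
No assignment yields a value below 3/4, so this is the minimum.

3/4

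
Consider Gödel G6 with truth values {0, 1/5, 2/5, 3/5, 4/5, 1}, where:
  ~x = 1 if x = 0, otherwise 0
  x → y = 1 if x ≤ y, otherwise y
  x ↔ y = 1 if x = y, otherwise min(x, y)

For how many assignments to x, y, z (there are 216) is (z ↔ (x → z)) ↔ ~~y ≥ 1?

106

value 1: 106 assignments (counts)
value 4/5: 25 assignments
value 3/5: 20 assignments
value 2/5: 15 assignments
value 1/5: 10 assignments
value 0: 40 assignments
So 106 of the 216 assignments meet the threshold.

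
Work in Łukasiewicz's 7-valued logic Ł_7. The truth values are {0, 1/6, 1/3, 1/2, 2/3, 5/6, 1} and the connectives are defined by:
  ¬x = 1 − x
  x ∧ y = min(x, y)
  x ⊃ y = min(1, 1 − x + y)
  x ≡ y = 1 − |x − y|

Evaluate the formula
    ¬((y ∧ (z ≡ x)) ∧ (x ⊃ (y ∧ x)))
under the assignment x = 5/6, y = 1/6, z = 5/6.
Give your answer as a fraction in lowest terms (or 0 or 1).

5/6

z ≡ x = 5/6 ≡ 5/6 = 1
y ∧ (z ≡ x) = 1/6 ∧ 1 = 1/6
y ∧ x = 1/6 ∧ 5/6 = 1/6
x ⊃ (y ∧ x) = 5/6 ⊃ 1/6 = 1/3
(y ∧ (z ≡ x)) ∧ (x ⊃ (y ∧ x)) = 1/6 ∧ 1/3 = 1/6
¬((y ∧ (z ≡ x)) ∧ (x ⊃ (y ∧ x))) = ¬1/6 = 5/6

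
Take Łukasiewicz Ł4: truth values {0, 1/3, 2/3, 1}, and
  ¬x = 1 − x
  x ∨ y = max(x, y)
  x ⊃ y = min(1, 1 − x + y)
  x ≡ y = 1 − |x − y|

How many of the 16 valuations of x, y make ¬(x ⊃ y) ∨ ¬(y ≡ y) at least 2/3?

x = 0, y = 0 ↦ 0  <
x = 0, y = 1/3 ↦ 0  <
x = 0, y = 2/3 ↦ 0  <
x = 0, y = 1 ↦ 0  <
x = 1/3, y = 0 ↦ 1/3  <
x = 1/3, y = 1/3 ↦ 0  <
x = 1/3, y = 2/3 ↦ 0  <
x = 1/3, y = 1 ↦ 0  <
x = 2/3, y = 0 ↦ 2/3  ≥
x = 2/3, y = 1/3 ↦ 1/3  <
x = 2/3, y = 2/3 ↦ 0  <
x = 2/3, y = 1 ↦ 0  <
x = 1, y = 0 ↦ 1  ≥
x = 1, y = 1/3 ↦ 2/3  ≥
x = 1, y = 2/3 ↦ 1/3  <
x = 1, y = 1 ↦ 0  <
So 3 of the 16 assignments meet the threshold.

3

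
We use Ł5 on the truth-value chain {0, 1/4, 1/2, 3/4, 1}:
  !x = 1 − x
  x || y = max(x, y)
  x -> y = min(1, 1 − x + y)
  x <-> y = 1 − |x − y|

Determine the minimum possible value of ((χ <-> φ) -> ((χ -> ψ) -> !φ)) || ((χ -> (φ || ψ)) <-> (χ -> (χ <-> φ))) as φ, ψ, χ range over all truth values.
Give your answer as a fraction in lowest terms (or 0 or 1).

3/4

Take φ = 3/4, ψ = 1, χ = 1:
χ <-> φ = 1 <-> 3/4 = 3/4
χ -> ψ = 1 -> 1 = 1
!φ = !3/4 = 1/4
(χ -> ψ) -> !φ = 1 -> 1/4 = 1/4
(χ <-> φ) -> ((χ -> ψ) -> !φ) = 3/4 -> 1/4 = 1/2
φ || ψ = 3/4 || 1 = 1
χ -> (φ || ψ) = 1 -> 1 = 1
χ <-> φ = 1 <-> 3/4 = 3/4
χ -> (χ <-> φ) = 1 -> 3/4 = 3/4
(χ -> (φ || ψ)) <-> (χ -> (χ <-> φ)) = 1 <-> 3/4 = 3/4
((χ <-> φ) -> ((χ -> ψ) -> !φ)) || ((χ -> (φ || ψ)) <-> (χ -> (χ <-> φ))) = 1/2 || 3/4 = 3/4
No assignment yields a value below 3/4, so this is the minimum.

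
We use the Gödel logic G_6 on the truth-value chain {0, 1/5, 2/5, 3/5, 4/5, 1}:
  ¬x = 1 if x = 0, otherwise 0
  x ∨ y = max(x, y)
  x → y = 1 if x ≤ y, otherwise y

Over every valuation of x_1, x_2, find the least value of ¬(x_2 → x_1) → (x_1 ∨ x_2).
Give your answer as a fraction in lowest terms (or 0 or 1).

1/5

Take x_1 = 0, x_2 = 1/5:
x_2 → x_1 = 1/5 → 0 = 0
¬(x_2 → x_1) = ¬0 = 1
x_1 ∨ x_2 = 0 ∨ 1/5 = 1/5
¬(x_2 → x_1) → (x_1 ∨ x_2) = 1 → 1/5 = 1/5
No assignment yields a value below 1/5, so this is the minimum.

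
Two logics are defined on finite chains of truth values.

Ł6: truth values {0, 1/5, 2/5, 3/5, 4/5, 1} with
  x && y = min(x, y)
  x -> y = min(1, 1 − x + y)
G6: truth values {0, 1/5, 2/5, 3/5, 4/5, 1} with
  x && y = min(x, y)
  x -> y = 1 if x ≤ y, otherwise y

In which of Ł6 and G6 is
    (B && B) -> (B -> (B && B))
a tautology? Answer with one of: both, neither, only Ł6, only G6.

In Ł6: every assignment gives 1 — tautology.
In G6: every assignment gives 1 — tautology.

both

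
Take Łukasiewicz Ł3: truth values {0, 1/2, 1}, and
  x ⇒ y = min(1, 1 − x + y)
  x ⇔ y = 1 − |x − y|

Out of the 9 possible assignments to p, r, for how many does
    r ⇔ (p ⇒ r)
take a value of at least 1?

p = 0, r = 0 ↦ 0  <
p = 0, r = 1/2 ↦ 1/2  <
p = 0, r = 1 ↦ 1  ≥
p = 1/2, r = 0 ↦ 1/2  <
p = 1/2, r = 1/2 ↦ 1/2  <
p = 1/2, r = 1 ↦ 1  ≥
p = 1, r = 0 ↦ 1  ≥
p = 1, r = 1/2 ↦ 1  ≥
p = 1, r = 1 ↦ 1  ≥
So 5 of the 9 assignments meet the threshold.

5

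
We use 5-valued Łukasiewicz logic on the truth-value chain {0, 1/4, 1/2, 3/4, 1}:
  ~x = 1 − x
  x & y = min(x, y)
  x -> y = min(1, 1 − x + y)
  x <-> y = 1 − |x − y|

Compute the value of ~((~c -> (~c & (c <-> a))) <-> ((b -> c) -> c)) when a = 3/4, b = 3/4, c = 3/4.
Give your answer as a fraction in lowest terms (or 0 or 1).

1/4

~c = ~3/4 = 1/4
~c = ~3/4 = 1/4
c <-> a = 3/4 <-> 3/4 = 1
~c & (c <-> a) = 1/4 & 1 = 1/4
~c -> (~c & (c <-> a)) = 1/4 -> 1/4 = 1
b -> c = 3/4 -> 3/4 = 1
(b -> c) -> c = 1 -> 3/4 = 3/4
(~c -> (~c & (c <-> a))) <-> ((b -> c) -> c) = 1 <-> 3/4 = 3/4
~((~c -> (~c & (c <-> a))) <-> ((b -> c) -> c)) = ~3/4 = 1/4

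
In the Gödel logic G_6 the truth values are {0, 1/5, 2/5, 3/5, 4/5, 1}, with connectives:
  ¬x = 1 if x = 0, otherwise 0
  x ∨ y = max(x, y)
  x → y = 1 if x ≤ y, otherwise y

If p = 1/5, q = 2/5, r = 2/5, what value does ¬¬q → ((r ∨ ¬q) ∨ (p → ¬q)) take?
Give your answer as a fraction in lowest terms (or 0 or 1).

2/5

¬q = ¬2/5 = 0
¬¬q = ¬0 = 1
¬q = ¬2/5 = 0
r ∨ ¬q = 2/5 ∨ 0 = 2/5
¬q = ¬2/5 = 0
p → ¬q = 1/5 → 0 = 0
(r ∨ ¬q) ∨ (p → ¬q) = 2/5 ∨ 0 = 2/5
¬¬q → ((r ∨ ¬q) ∨ (p → ¬q)) = 1 → 2/5 = 2/5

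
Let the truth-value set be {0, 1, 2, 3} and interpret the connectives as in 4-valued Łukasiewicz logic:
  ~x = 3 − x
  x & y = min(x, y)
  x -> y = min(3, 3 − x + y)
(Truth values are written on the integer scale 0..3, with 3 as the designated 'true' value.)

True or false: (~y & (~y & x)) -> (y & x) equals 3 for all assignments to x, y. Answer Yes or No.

No

Counterexample: take x = 1, y = 0.
~y = ~0 = 3
~y = ~0 = 3
~y & x = 3 & 1 = 1
~y & (~y & x) = 3 & 1 = 1
y & x = 0 & 1 = 0
(~y & (~y & x)) -> (y & x) = 1 -> 0 = 2
This gives 2 ≠ 3.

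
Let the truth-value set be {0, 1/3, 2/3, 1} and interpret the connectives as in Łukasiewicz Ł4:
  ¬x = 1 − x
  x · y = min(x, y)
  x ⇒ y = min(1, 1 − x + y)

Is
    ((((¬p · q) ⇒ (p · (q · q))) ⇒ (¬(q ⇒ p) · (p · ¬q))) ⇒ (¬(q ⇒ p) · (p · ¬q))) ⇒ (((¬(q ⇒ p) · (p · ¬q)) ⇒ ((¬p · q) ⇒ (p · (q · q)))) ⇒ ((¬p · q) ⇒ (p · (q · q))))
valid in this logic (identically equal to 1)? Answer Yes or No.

Yes

p = 0, q = 0 ↦ 1
p = 0, q = 1/3 ↦ 1
p = 0, q = 2/3 ↦ 1
p = 0, q = 1 ↦ 1
p = 1/3, q = 0 ↦ 1
p = 1/3, q = 1/3 ↦ 1
p = 1/3, q = 2/3 ↦ 1
p = 1/3, q = 1 ↦ 1
p = 2/3, q = 0 ↦ 1
p = 2/3, q = 1/3 ↦ 1
p = 2/3, q = 2/3 ↦ 1
p = 2/3, q = 1 ↦ 1
p = 1, q = 0 ↦ 1
p = 1, q = 1/3 ↦ 1
p = 1, q = 2/3 ↦ 1
p = 1, q = 1 ↦ 1
Every assignment gives a value ≥ 1.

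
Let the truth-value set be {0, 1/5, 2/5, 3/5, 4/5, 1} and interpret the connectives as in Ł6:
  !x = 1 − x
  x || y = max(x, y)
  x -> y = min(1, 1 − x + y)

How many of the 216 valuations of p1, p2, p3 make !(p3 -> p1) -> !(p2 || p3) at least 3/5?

value 1: 154 assignments (counts)
value 4/5: 21 assignments (counts)
value 3/5: 15 assignments (counts)
value 2/5: 13 assignments
value 1/5: 7 assignments
value 0: 6 assignments
So 190 of the 216 assignments meet the threshold.

190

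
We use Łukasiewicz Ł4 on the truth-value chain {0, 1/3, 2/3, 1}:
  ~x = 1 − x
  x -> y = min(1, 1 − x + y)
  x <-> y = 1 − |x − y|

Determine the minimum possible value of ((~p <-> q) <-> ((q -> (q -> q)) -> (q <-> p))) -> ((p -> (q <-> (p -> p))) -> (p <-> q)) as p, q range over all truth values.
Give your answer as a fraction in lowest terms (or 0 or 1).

Take p = 0, q = 2/3:
~p = ~0 = 1
~p <-> q = 1 <-> 2/3 = 2/3
q -> q = 2/3 -> 2/3 = 1
q -> (q -> q) = 2/3 -> 1 = 1
q <-> p = 2/3 <-> 0 = 1/3
(q -> (q -> q)) -> (q <-> p) = 1 -> 1/3 = 1/3
(~p <-> q) <-> ((q -> (q -> q)) -> (q <-> p)) = 2/3 <-> 1/3 = 2/3
p -> p = 0 -> 0 = 1
q <-> (p -> p) = 2/3 <-> 1 = 2/3
p -> (q <-> (p -> p)) = 0 -> 2/3 = 1
p <-> q = 0 <-> 2/3 = 1/3
(p -> (q <-> (p -> p))) -> (p <-> q) = 1 -> 1/3 = 1/3
((~p <-> q) <-> ((q -> (q -> q)) -> (q <-> p))) -> ((p -> (q <-> (p -> p))) -> (p <-> q)) = 2/3 -> 1/3 = 2/3
No assignment yields a value below 2/3, so this is the minimum.

2/3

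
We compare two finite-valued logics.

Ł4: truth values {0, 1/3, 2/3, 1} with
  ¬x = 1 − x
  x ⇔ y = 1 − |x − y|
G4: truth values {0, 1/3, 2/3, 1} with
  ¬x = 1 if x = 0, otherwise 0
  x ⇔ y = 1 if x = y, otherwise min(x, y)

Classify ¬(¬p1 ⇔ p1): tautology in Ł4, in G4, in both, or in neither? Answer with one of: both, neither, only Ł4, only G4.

In Ł4: at p1 = 1/3 the value is 1/3 — not a tautology.
In G4: every assignment gives 1 — tautology.

only G4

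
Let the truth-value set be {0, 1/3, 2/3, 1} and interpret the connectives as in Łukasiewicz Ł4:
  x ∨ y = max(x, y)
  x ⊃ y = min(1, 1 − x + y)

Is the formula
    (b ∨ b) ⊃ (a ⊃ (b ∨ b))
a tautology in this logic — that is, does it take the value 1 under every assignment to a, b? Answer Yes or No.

a = 0, b = 0 ↦ 1
a = 0, b = 1/3 ↦ 1
a = 0, b = 2/3 ↦ 1
a = 0, b = 1 ↦ 1
a = 1/3, b = 0 ↦ 1
a = 1/3, b = 1/3 ↦ 1
a = 1/3, b = 2/3 ↦ 1
a = 1/3, b = 1 ↦ 1
a = 2/3, b = 0 ↦ 1
a = 2/3, b = 1/3 ↦ 1
a = 2/3, b = 2/3 ↦ 1
a = 2/3, b = 1 ↦ 1
a = 1, b = 0 ↦ 1
a = 1, b = 1/3 ↦ 1
a = 1, b = 2/3 ↦ 1
a = 1, b = 1 ↦ 1
Every assignment gives a value ≥ 1.

Yes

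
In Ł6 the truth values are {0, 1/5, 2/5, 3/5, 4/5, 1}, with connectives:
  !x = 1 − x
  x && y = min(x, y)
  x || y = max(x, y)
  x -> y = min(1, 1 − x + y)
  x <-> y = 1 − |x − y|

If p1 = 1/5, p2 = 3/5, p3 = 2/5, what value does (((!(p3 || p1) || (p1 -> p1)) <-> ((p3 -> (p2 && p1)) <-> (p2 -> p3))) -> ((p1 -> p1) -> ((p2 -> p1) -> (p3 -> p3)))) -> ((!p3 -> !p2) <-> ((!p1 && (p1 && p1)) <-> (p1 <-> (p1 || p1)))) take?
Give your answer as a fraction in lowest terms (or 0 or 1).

2/5

p3 || p1 = 2/5 || 1/5 = 2/5
!(p3 || p1) = !2/5 = 3/5
p1 -> p1 = 1/5 -> 1/5 = 1
!(p3 || p1) || (p1 -> p1) = 3/5 || 1 = 1
p2 && p1 = 3/5 && 1/5 = 1/5
p3 -> (p2 && p1) = 2/5 -> 1/5 = 4/5
p2 -> p3 = 3/5 -> 2/5 = 4/5
(p3 -> (p2 && p1)) <-> (p2 -> p3) = 4/5 <-> 4/5 = 1
(!(p3 || p1) || (p1 -> p1)) <-> ((p3 -> (p2 && p1)) <-> (p2 -> p3)) = 1 <-> 1 = 1
p1 -> p1 = 1/5 -> 1/5 = 1
p2 -> p1 = 3/5 -> 1/5 = 3/5
p3 -> p3 = 2/5 -> 2/5 = 1
(p2 -> p1) -> (p3 -> p3) = 3/5 -> 1 = 1
(p1 -> p1) -> ((p2 -> p1) -> (p3 -> p3)) = 1 -> 1 = 1
((!(p3 || p1) || (p1 -> p1)) <-> ((p3 -> (p2 && p1)) <-> (p2 -> p3))) -> ((p1 -> p1) -> ((p2 -> p1) -> (p3 -> p3))) = 1 -> 1 = 1
!p3 = !2/5 = 3/5
!p2 = !3/5 = 2/5
!p3 -> !p2 = 3/5 -> 2/5 = 4/5
!p1 = !1/5 = 4/5
p1 && p1 = 1/5 && 1/5 = 1/5
!p1 && (p1 && p1) = 4/5 && 1/5 = 1/5
p1 || p1 = 1/5 || 1/5 = 1/5
p1 <-> (p1 || p1) = 1/5 <-> 1/5 = 1
(!p1 && (p1 && p1)) <-> (p1 <-> (p1 || p1)) = 1/5 <-> 1 = 1/5
(!p3 -> !p2) <-> ((!p1 && (p1 && p1)) <-> (p1 <-> (p1 || p1))) = 4/5 <-> 1/5 = 2/5
(((!(p3 || p1) || (p1 -> p1)) <-> ((p3 -> (p2 && p1)) <-> (p2 -> p3))) -> ((p1 -> p1) -> ((p2 -> p1) -> (p3 -> p3)))) -> ((!p3 -> !p2) <-> ((!p1 && (p1 && p1)) <-> (p1 <-> (p1 || p1)))) = 1 -> 2/5 = 2/5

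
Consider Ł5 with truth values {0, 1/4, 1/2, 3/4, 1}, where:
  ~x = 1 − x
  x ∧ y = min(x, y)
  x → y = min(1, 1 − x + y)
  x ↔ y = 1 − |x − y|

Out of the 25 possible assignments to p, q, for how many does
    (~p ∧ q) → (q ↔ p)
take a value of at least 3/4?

22

value 1: 21 assignments (counts)
value 3/4: 1 assignment (counts)
value 1/2: 2 assignments
value 0: 1 assignment
So 22 of the 25 assignments meet the threshold.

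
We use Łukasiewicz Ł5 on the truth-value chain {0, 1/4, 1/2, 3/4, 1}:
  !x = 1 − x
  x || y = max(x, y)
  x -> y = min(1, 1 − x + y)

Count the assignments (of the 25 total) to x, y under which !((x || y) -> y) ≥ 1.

value 1: 1 assignment (counts)
value 3/4: 2 assignments
value 1/2: 3 assignments
value 1/4: 4 assignments
value 0: 15 assignments
So 1 of the 25 assignments meets the threshold.

1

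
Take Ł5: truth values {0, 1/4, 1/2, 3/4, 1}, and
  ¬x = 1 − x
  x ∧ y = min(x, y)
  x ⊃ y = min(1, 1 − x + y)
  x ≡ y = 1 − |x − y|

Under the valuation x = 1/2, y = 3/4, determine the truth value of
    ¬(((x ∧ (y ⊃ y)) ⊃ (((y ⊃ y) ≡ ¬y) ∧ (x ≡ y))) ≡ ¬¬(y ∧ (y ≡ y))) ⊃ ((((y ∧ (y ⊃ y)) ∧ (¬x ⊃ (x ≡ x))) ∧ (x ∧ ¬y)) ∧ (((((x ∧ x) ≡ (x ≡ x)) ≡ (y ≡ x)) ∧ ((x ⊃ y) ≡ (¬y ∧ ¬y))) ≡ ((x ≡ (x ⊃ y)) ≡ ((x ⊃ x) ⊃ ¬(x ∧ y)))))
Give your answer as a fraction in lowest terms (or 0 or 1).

1

y ⊃ y = 3/4 ⊃ 3/4 = 1
x ∧ (y ⊃ y) = 1/2 ∧ 1 = 1/2
y ⊃ y = 3/4 ⊃ 3/4 = 1
¬y = ¬3/4 = 1/4
(y ⊃ y) ≡ ¬y = 1 ≡ 1/4 = 1/4
x ≡ y = 1/2 ≡ 3/4 = 3/4
((y ⊃ y) ≡ ¬y) ∧ (x ≡ y) = 1/4 ∧ 3/4 = 1/4
(x ∧ (y ⊃ y)) ⊃ (((y ⊃ y) ≡ ¬y) ∧ (x ≡ y)) = 1/2 ⊃ 1/4 = 3/4
y ≡ y = 3/4 ≡ 3/4 = 1
y ∧ (y ≡ y) = 3/4 ∧ 1 = 3/4
¬(y ∧ (y ≡ y)) = ¬3/4 = 1/4
¬¬(y ∧ (y ≡ y)) = ¬1/4 = 3/4
((x ∧ (y ⊃ y)) ⊃ (((y ⊃ y) ≡ ¬y) ∧ (x ≡ y))) ≡ ¬¬(y ∧ (y ≡ y)) = 3/4 ≡ 3/4 = 1
¬(((x ∧ (y ⊃ y)) ⊃ (((y ⊃ y) ≡ ¬y) ∧ (x ≡ y))) ≡ ¬¬(y ∧ (y ≡ y))) = ¬1 = 0
y ⊃ y = 3/4 ⊃ 3/4 = 1
y ∧ (y ⊃ y) = 3/4 ∧ 1 = 3/4
¬x = ¬1/2 = 1/2
x ≡ x = 1/2 ≡ 1/2 = 1
¬x ⊃ (x ≡ x) = 1/2 ⊃ 1 = 1
(y ∧ (y ⊃ y)) ∧ (¬x ⊃ (x ≡ x)) = 3/4 ∧ 1 = 3/4
¬y = ¬3/4 = 1/4
x ∧ ¬y = 1/2 ∧ 1/4 = 1/4
((y ∧ (y ⊃ y)) ∧ (¬x ⊃ (x ≡ x))) ∧ (x ∧ ¬y) = 3/4 ∧ 1/4 = 1/4
x ∧ x = 1/2 ∧ 1/2 = 1/2
x ≡ x = 1/2 ≡ 1/2 = 1
(x ∧ x) ≡ (x ≡ x) = 1/2 ≡ 1 = 1/2
y ≡ x = 3/4 ≡ 1/2 = 3/4
((x ∧ x) ≡ (x ≡ x)) ≡ (y ≡ x) = 1/2 ≡ 3/4 = 3/4
x ⊃ y = 1/2 ⊃ 3/4 = 1
¬y = ¬3/4 = 1/4
¬y = ¬3/4 = 1/4
¬y ∧ ¬y = 1/4 ∧ 1/4 = 1/4
(x ⊃ y) ≡ (¬y ∧ ¬y) = 1 ≡ 1/4 = 1/4
(((x ∧ x) ≡ (x ≡ x)) ≡ (y ≡ x)) ∧ ((x ⊃ y) ≡ (¬y ∧ ¬y)) = 3/4 ∧ 1/4 = 1/4
x ⊃ y = 1/2 ⊃ 3/4 = 1
x ≡ (x ⊃ y) = 1/2 ≡ 1 = 1/2
x ⊃ x = 1/2 ⊃ 1/2 = 1
x ∧ y = 1/2 ∧ 3/4 = 1/2
¬(x ∧ y) = ¬1/2 = 1/2
(x ⊃ x) ⊃ ¬(x ∧ y) = 1 ⊃ 1/2 = 1/2
(x ≡ (x ⊃ y)) ≡ ((x ⊃ x) ⊃ ¬(x ∧ y)) = 1/2 ≡ 1/2 = 1
((((x ∧ x) ≡ (x ≡ x)) ≡ (y ≡ x)) ∧ ((x ⊃ y) ≡ (¬y ∧ ¬y))) ≡ ((x ≡ (x ⊃ y)) ≡ ((x ⊃ x) ⊃ ¬(x ∧ y))) = 1/4 ≡ 1 = 1/4
(((y ∧ (y ⊃ y)) ∧ (¬x ⊃ (x ≡ x))) ∧ (x ∧ ¬y)) ∧ (((((x ∧ x) ≡ (x ≡ x)) ≡ (y ≡ x)) ∧ ((x ⊃ y) ≡ (¬y ∧ ¬y))) ≡ ((x ≡ (x ⊃ y)) ≡ ((x ⊃ x) ⊃ ¬(x ∧ y)))) = 1/4 ∧ 1/4 = 1/4
¬(((x ∧ (y ⊃ y)) ⊃ (((y ⊃ y) ≡ ¬y) ∧ (x ≡ y))) ≡ ¬¬(y ∧ (y ≡ y))) ⊃ ((((y ∧ (y ⊃ y)) ∧ (¬x ⊃ (x ≡ x))) ∧ (x ∧ ¬y)) ∧ (((((x ∧ x) ≡ (x ≡ x)) ≡ (y ≡ x)) ∧ ((x ⊃ y) ≡ (¬y ∧ ¬y))) ≡ ((x ≡ (x ⊃ y)) ≡ ((x ⊃ x) ⊃ ¬(x ∧ y))))) = 0 ⊃ 1/4 = 1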